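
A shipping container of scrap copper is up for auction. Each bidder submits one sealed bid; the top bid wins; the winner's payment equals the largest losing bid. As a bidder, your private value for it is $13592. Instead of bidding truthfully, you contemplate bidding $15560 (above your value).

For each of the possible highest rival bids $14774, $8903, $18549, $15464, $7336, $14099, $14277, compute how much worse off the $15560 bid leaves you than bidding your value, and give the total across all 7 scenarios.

The deviation costs you only when the competing bid falls strictly between $13592 and $15560; elsewhere both bids give the same outcome.
$14774: truthful payoff $0, deviation payoff −$1182 → loss $1182.
$8903: outcomes coincide → loss $0.
$18549: outcomes coincide → loss $0.
$15464: truthful payoff $0, deviation payoff −$1872 → loss $1872.
$7336: outcomes coincide → loss $0.
$14099: truthful payoff $0, deviation payoff −$507 → loss $507.
$14277: truthful payoff $0, deviation payoff −$685 → loss $685.
Total loss = $1182 + $1872 + $507 + $685 = $4246.
Because the price is fixed by the runner-up's bid, deviating from your value can only change a good outcome into a bad one — never the reverse.

$4246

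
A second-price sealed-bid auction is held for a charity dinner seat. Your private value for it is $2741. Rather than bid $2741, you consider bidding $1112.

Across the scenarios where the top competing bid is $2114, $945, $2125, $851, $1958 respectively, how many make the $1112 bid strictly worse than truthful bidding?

The deviation hurts exactly when the highest competing bid lies strictly between $1112 and $2741 — underbidding then forfeits a profitable win.
$2114: inside the interval → strictly worse (loss $627).
$945: below both → same outcome either way.
$2125: inside the interval → strictly worse (loss $616).
$851: below both → same outcome either way.
$1958: inside the interval → strictly worse (loss $783).
Count: 3.

3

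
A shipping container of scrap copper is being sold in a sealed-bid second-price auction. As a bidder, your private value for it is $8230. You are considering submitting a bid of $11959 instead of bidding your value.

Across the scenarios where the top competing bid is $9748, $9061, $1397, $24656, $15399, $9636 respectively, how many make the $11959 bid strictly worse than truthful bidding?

3

The deviation hurts exactly when the highest competing bid lies strictly between $8230 and $11959 — overbidding then wins at a price above your value.
$9748: inside the interval → strictly worse (loss $1518).
$9061: inside the interval → strictly worse (loss $831).
$1397: below both → same outcome either way.
$24656: above both → same outcome either way.
$15399: above both → same outcome either way.
$9636: inside the interval → strictly worse (loss $1406).
Count: 3.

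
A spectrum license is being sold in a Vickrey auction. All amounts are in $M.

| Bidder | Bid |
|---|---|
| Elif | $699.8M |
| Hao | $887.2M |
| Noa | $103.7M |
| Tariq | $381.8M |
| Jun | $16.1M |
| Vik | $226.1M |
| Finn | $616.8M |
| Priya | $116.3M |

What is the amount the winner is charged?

Highest bid: Hao at $887.2M, so Hao wins.
Second-highest bid: Elif at $699.8M — that is the price the winner pays.

$699.8M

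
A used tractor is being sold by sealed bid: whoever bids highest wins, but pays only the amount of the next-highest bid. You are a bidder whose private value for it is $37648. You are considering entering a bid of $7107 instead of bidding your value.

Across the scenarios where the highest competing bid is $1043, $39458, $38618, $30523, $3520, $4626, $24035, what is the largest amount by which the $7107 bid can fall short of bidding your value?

$1043: same outcome either way → loss $0.
$39458: same outcome either way → loss $0.
$38618: same outcome either way → loss $0.
$30523: truthful gives $7125, deviation gives $0 → loss $7125.
$3520: same outcome either way → loss $0.
$4626: same outcome either way → loss $0.
$24035: truthful gives $13613, deviation gives $0 → loss $13613.
Maximum loss: $13613.

$13613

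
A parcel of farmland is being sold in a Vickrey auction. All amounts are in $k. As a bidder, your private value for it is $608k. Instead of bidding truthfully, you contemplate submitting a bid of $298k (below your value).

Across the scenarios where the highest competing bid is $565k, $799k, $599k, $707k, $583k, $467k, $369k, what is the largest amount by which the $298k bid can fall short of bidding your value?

$565k: truthful gives $43k, deviation gives $0k → loss $43k.
$799k: same outcome either way → loss $0k.
$599k: truthful gives $9k, deviation gives $0k → loss $9k.
$707k: same outcome either way → loss $0k.
$583k: truthful gives $25k, deviation gives $0k → loss $25k.
$467k: truthful gives $141k, deviation gives $0k → loss $141k.
$369k: truthful gives $239k, deviation gives $0k → loss $239k.
Maximum loss: $239k.

$239k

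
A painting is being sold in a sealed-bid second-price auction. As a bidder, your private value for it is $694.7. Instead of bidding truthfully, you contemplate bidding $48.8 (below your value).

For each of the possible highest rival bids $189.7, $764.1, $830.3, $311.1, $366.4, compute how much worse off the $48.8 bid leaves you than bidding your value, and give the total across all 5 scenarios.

$1216.9

The deviation costs you only when the competing bid falls strictly between $48.8 and $694.7; elsewhere both bids give the same outcome.
$189.7: truthful payoff $505, deviation payoff $0 → loss $505.
$764.1: outcomes coincide → loss $0.
$830.3: outcomes coincide → loss $0.
$311.1: truthful payoff $383.6, deviation payoff $0 → loss $383.6.
$366.4: truthful payoff $328.3, deviation payoff $0 → loss $328.3.
Total loss = $505 + $383.6 + $328.3 = $1216.9.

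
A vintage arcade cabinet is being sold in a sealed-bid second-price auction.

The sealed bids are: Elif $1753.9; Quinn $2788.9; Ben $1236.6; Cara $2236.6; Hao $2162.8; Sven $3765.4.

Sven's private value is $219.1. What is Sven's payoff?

−$2569.8

Highest bid: Sven at $3765.4, so Sven wins.
Second-highest bid: Quinn at $2788.9 — that is the price the winner pays.
Sven's payoff = value − price = $219.1 − $2788.9 = −$2569.8.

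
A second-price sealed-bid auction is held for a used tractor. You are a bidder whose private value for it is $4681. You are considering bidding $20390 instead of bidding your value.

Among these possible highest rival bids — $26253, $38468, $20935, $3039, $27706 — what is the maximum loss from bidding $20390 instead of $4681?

$26253: same outcome either way → loss $0.
$38468: same outcome either way → loss $0.
$20935: same outcome either way → loss $0.
$3039: same outcome either way → loss $0.
$27706: same outcome either way → loss $0.
Maximum loss: $0.

$0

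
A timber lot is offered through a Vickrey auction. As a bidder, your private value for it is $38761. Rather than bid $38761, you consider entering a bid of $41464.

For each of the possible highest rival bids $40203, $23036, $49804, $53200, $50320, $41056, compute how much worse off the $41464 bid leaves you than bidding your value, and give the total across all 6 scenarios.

$3737

The deviation costs you only when the competing bid falls strictly between $38761 and $41464; elsewhere both bids give the same outcome.
$40203: truthful payoff $0, deviation payoff −$1442 → loss $1442.
$23036: outcomes coincide → loss $0.
$49804: outcomes coincide → loss $0.
$53200: outcomes coincide → loss $0.
$50320: outcomes coincide → loss $0.
$41056: truthful payoff $0, deviation payoff −$2295 → loss $2295.
Total loss = $1442 + $2295 = $3737.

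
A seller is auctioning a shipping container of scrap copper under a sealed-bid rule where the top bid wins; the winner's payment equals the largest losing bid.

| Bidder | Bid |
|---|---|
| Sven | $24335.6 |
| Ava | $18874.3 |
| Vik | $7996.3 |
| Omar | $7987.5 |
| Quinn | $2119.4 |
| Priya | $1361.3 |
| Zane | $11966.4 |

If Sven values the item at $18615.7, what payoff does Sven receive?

Highest bid: Sven at $24335.6, so Sven wins.
Second-highest bid: Ava at $18874.3 — that is the price the winner pays.
Sven's payoff = value − price = $18615.7 − $18874.3 = −$258.6.

−$258.6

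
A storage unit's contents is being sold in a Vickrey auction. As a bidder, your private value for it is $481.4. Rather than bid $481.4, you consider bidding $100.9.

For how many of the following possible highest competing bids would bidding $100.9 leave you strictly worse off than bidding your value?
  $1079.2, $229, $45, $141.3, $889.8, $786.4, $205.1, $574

3

The deviation hurts exactly when the highest competing bid lies strictly between $100.9 and $481.4 — underbidding then forfeits a profitable win.
$1079.2: above both → same outcome either way.
$229: inside the interval → strictly worse (loss $252.4).
$45: below both → same outcome either way.
$141.3: inside the interval → strictly worse (loss $340.1).
$889.8: above both → same outcome either way.
$786.4: above both → same outcome either way.
$205.1: inside the interval → strictly worse (loss $276.3).
$574: above both → same outcome either way.
Count: 3.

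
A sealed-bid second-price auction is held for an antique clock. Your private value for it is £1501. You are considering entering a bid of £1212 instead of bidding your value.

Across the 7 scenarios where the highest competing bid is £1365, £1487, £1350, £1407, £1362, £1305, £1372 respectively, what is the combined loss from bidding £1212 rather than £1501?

The deviation costs you only when the competing bid falls strictly between £1212 and £1501; elsewhere both bids give the same outcome.
£1365: truthful payoff £136, deviation payoff £0 → loss £136.
£1487: truthful payoff £14, deviation payoff £0 → loss £14.
£1350: truthful payoff £151, deviation payoff £0 → loss £151.
£1407: truthful payoff £94, deviation payoff £0 → loss £94.
£1362: truthful payoff £139, deviation payoff £0 → loss £139.
£1305: truthful payoff £196, deviation payoff £0 → loss £196.
£1372: truthful payoff £129, deviation payoff £0 → loss £129.
Total loss = £136 + £14 + £151 + £94 + £139 + £196 + £129 = £859.
Because the price is fixed by the runner-up's bid, deviating from your value can only change a good outcome into a bad one — never the reverse.

£859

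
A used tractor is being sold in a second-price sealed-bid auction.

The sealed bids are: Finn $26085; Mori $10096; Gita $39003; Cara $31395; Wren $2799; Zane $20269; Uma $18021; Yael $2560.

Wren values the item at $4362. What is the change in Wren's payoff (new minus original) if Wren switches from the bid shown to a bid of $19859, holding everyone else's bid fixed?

The highest bid among the other bidders is $39003; Wren's bid doesn't change that.
Original bid $2799: Wren is not highest (top rival bid is $39003); payoff $0.
Alternative bid $19859: Wren is not highest (top rival bid is $39003); payoff $0.
Change in payoff = $0 − ($0) = $0.

$0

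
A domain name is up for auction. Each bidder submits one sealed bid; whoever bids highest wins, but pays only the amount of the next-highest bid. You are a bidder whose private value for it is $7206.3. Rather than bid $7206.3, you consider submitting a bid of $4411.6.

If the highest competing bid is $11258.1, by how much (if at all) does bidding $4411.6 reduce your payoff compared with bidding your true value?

$0

Bidding your value $7206.3: you lose (since $7206.3 < $11258.1). Payoff $0.
Bidding $4411.6: you lose. Payoff $0.
Difference = $0 − $0 = $0; both bids lead to the same outcome because the competing bid is above both your value and your alternative bid.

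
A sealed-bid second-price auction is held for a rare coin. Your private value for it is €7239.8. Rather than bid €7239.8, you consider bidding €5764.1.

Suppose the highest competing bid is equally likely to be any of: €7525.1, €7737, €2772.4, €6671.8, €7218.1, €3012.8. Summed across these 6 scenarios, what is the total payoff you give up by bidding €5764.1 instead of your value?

The deviation costs you only when the competing bid falls strictly between €5764.1 and €7239.8; elsewhere both bids give the same outcome.
€7525.1: outcomes coincide → loss €0.
€7737: outcomes coincide → loss €0.
€2772.4: outcomes coincide → loss €0.
€6671.8: truthful payoff €568, deviation payoff €0 → loss €568.
€7218.1: truthful payoff €21.7, deviation payoff €0 → loss €21.7.
€3012.8: outcomes coincide → loss €0.
Total loss = €568 + €21.7 = €589.7.
Because the price is fixed by the runner-up's bid, deviating from your value can only change a good outcome into a bad one — never the reverse.

€589.7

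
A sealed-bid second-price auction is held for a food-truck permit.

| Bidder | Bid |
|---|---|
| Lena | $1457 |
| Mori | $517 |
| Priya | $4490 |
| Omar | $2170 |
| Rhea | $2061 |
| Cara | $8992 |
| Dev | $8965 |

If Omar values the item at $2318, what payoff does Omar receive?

$0

Highest bid: Cara at $8992, so Cara wins.
Second-highest bid: Dev at $8965 — that is the price the winner pays.
Omar did not win, so Omar pays nothing and receives nothing: payoff $0.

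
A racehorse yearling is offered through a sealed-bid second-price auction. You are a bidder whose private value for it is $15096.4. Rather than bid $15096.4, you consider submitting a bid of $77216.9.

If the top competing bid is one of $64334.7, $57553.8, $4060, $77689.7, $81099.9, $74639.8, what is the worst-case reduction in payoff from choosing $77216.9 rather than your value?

$59543.4

$64334.7: truthful gives $0, deviation gives −$49238.3 → loss $49238.3.
$57553.8: truthful gives $0, deviation gives −$42457.4 → loss $42457.4.
$4060: same outcome either way → loss $0.
$77689.7: same outcome either way → loss $0.
$81099.9: same outcome either way → loss $0.
$74639.8: truthful gives $0, deviation gives −$59543.4 → loss $59543.4.
Maximum loss: $59543.4.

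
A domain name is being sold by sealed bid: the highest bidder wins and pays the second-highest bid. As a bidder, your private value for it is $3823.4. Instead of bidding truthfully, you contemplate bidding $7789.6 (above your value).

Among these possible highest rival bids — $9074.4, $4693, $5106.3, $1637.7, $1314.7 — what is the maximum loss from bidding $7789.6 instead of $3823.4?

$9074.4: same outcome either way → loss $0.
$4693: truthful gives $0, deviation gives −$869.6 → loss $869.6.
$5106.3: truthful gives $0, deviation gives −$1282.9 → loss $1282.9.
$1637.7: same outcome either way → loss $0.
$1314.7: same outcome either way → loss $0.
Maximum loss: $1282.9.

$1282.9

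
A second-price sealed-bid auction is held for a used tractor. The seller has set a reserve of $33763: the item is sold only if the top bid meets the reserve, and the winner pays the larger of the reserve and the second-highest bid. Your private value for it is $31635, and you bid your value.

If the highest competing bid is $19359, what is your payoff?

$0

Your bid $31635 is the highest bid but falls below the reserve $33763, so the item goes unsold. Payoff $0.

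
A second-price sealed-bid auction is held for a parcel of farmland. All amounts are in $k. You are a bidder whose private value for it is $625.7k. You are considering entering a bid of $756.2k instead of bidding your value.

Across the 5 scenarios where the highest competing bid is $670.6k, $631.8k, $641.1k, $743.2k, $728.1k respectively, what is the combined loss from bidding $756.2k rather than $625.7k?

$286.3k

The deviation costs you only when the competing bid falls strictly between $625.7k and $756.2k; elsewhere both bids give the same outcome.
$670.6k: truthful payoff $0k, deviation payoff −$44.9k → loss $44.9k.
$631.8k: truthful payoff $0k, deviation payoff −$6.1k → loss $6.1k.
$641.1k: truthful payoff $0k, deviation payoff −$15.4k → loss $15.4k.
$743.2k: truthful payoff $0k, deviation payoff −$117.5k → loss $117.5k.
$728.1k: truthful payoff $0k, deviation payoff −$102.4k → loss $102.4k.
Total loss = $44.9k + $6.1k + $15.4k + $117.5k + $102.4k = $286.3k.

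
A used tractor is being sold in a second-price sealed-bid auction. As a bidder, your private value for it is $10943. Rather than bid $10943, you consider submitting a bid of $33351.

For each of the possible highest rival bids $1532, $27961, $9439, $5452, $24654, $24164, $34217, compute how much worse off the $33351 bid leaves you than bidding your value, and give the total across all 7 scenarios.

$43950

The deviation costs you only when the competing bid falls strictly between $10943 and $33351; elsewhere both bids give the same outcome.
$1532: outcomes coincide → loss $0.
$27961: truthful payoff $0, deviation payoff −$17018 → loss $17018.
$9439: outcomes coincide → loss $0.
$5452: outcomes coincide → loss $0.
$24654: truthful payoff $0, deviation payoff −$13711 → loss $13711.
$24164: truthful payoff $0, deviation payoff −$13221 → loss $13221.
$34217: outcomes coincide → loss $0.
Total loss = $17018 + $13711 + $13221 = $43950.
In a second-price auction your bid sets only whether you win, not what you pay, so bidding your true value is weakly dominant.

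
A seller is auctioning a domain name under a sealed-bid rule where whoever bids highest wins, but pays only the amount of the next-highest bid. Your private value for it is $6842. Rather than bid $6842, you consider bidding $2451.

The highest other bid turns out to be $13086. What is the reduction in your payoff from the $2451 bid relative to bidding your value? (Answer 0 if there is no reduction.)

$0

Bidding your value $6842: you lose (since $6842 < $13086). Payoff $0.
Bidding $2451: you lose. Payoff $0.
Difference = $0 − $0 = $0; both bids lead to the same outcome because the competing bid is above both your value and your alternative bid.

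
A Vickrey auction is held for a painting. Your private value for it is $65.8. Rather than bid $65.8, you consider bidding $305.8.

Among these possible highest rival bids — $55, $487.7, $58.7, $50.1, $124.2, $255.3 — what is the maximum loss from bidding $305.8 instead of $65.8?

$55: same outcome either way → loss $0.
$487.7: same outcome either way → loss $0.
$58.7: same outcome either way → loss $0.
$50.1: same outcome either way → loss $0.
$124.2: truthful gives $0, deviation gives −$58.4 → loss $58.4.
$255.3: truthful gives $0, deviation gives −$189.5 → loss $189.5.
Maximum loss: $189.5.

$189.5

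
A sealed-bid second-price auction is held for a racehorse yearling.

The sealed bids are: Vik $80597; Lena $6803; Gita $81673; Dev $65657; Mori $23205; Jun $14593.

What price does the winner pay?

Highest bid: Gita at $81673, so Gita wins.
Second-highest bid: Vik at $80597 — that is the price the winner pays.

$80597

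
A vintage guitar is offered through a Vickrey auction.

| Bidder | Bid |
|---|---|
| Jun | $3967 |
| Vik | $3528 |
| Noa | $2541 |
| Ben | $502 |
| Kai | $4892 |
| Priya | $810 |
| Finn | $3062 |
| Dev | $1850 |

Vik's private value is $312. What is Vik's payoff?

Highest bid: Kai at $4892, so Kai wins.
Second-highest bid: Jun at $3967 — that is the price the winner pays.
Vik did not win, so Vik pays nothing and receives nothing: payoff $0.

$0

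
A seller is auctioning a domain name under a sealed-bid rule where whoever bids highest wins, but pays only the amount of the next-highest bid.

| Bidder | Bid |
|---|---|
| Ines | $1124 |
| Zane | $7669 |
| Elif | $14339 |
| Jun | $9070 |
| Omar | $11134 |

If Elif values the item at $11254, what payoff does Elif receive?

Highest bid: Elif at $14339, so Elif wins.
Second-highest bid: Omar at $11134 — that is the price the winner pays.
Elif's payoff = value − price = $11254 − $11134 = $120.

$120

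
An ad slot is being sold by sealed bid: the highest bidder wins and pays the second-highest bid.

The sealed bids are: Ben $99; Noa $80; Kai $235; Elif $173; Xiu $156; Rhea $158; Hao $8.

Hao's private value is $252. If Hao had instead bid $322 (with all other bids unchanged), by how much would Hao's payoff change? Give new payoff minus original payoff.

$17

The highest bid among the other bidders is $235; Hao's bid doesn't change that.
Original bid $8: Hao is not highest (top rival bid is $235); payoff $0.
Alternative bid $322: Hao is highest, pays the top rival bid $235; payoff $252 − $235 = $17.
Change in payoff = $17 − ($0) = $17.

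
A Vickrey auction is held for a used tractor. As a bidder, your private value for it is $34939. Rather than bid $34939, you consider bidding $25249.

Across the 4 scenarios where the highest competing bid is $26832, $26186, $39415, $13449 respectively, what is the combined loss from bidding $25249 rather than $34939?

$16860

The deviation costs you only when the competing bid falls strictly between $25249 and $34939; elsewhere both bids give the same outcome.
$26832: truthful payoff $8107, deviation payoff $0 → loss $8107.
$26186: truthful payoff $8753, deviation payoff $0 → loss $8753.
$39415: outcomes coincide → loss $0.
$13449: outcomes coincide → loss $0.
Total loss = $8107 + $8753 = $16860.
Because the price is fixed by the runner-up's bid, deviating from your value can only change a good outcome into a bad one — never the reverse.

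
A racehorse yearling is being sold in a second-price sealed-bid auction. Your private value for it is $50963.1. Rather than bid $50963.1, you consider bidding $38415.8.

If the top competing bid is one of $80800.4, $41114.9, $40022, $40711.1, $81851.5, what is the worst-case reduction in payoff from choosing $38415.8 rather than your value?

$10941.1

$80800.4: same outcome either way → loss $0.
$41114.9: truthful gives $9848.2, deviation gives $0 → loss $9848.2.
$40022: truthful gives $10941.1, deviation gives $0 → loss $10941.1.
$40711.1: truthful gives $10252, deviation gives $0 → loss $10252.
$81851.5: same outcome either way → loss $0.
Maximum loss: $10941.1.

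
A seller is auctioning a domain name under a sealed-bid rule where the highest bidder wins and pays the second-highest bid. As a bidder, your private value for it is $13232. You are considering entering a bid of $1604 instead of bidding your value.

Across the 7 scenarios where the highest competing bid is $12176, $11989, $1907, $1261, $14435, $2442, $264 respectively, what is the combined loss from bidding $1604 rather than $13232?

The deviation costs you only when the competing bid falls strictly between $1604 and $13232; elsewhere both bids give the same outcome.
$12176: truthful payoff $1056, deviation payoff $0 → loss $1056.
$11989: truthful payoff $1243, deviation payoff $0 → loss $1243.
$1907: truthful payoff $11325, deviation payoff $0 → loss $11325.
$1261: outcomes coincide → loss $0.
$14435: outcomes coincide → loss $0.
$2442: truthful payoff $10790, deviation payoff $0 → loss $10790.
$264: outcomes coincide → loss $0.
Total loss = $1056 + $1243 + $11325 + $10790 = $24414.
In a second-price auction your bid sets only whether you win, not what you pay, so bidding your true value is weakly dominant.

$24414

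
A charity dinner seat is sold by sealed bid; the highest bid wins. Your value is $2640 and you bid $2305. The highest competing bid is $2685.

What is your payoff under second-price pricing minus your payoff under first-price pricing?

$0

Your bid $2305 is below $2685, so you lose under either rule.
Payoff is $0 in both cases; difference = $0.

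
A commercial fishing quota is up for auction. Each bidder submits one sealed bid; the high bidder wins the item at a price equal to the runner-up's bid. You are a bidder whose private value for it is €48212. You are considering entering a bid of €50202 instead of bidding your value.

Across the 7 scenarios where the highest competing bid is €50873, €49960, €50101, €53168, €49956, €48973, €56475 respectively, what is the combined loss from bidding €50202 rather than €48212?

€6142

The deviation costs you only when the competing bid falls strictly between €48212 and €50202; elsewhere both bids give the same outcome.
€50873: outcomes coincide → loss €0.
€49960: truthful payoff €0, deviation payoff −€1748 → loss €1748.
€50101: truthful payoff €0, deviation payoff −€1889 → loss €1889.
€53168: outcomes coincide → loss €0.
€49956: truthful payoff €0, deviation payoff −€1744 → loss €1744.
€48973: truthful payoff €0, deviation payoff −€761 → loss €761.
€56475: outcomes coincide → loss €0.
Total loss = €1748 + €1889 + €1744 + €761 = €6142.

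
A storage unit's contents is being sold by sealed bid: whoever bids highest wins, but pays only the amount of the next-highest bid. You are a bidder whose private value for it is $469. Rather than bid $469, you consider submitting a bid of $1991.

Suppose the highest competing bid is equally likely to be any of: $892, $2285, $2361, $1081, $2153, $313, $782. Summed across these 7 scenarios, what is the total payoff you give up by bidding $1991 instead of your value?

The deviation costs you only when the competing bid falls strictly between $469 and $1991; elsewhere both bids give the same outcome.
$892: truthful payoff $0, deviation payoff −$423 → loss $423.
$2285: outcomes coincide → loss $0.
$2361: outcomes coincide → loss $0.
$1081: truthful payoff $0, deviation payoff −$612 → loss $612.
$2153: outcomes coincide → loss $0.
$313: outcomes coincide → loss $0.
$782: truthful payoff $0, deviation payoff −$313 → loss $313.
Total loss = $423 + $612 + $313 = $1348.
Truthful bidding weakly dominates here: raising your bid can only win items priced above your value, and lowering it can only forfeit items priced below.

$1348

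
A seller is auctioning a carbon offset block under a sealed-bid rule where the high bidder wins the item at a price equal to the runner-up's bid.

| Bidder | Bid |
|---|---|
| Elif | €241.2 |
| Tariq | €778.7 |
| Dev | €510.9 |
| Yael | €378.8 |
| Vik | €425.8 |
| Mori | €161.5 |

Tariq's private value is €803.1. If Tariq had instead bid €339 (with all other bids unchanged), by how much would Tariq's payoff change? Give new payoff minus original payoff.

The highest bid among the other bidders is €510.9; Tariq's bid doesn't change that.
Original bid €778.7: Tariq is highest, pays the top rival bid €510.9; payoff €803.1 − €510.9 = €292.2.
Alternative bid €339: Tariq is not highest (top rival bid is €510.9); payoff €0.
Change in payoff = €0 − (€292.2) = −€292.2.

−€292.2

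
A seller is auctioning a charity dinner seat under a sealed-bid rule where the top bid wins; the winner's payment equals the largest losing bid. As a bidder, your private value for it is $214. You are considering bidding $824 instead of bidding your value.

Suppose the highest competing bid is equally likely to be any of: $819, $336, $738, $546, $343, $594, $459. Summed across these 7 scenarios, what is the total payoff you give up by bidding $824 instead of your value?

$2337

The deviation costs you only when the competing bid falls strictly between $214 and $824; elsewhere both bids give the same outcome.
$819: truthful payoff $0, deviation payoff −$605 → loss $605.
$336: truthful payoff $0, deviation payoff −$122 → loss $122.
$738: truthful payoff $0, deviation payoff −$524 → loss $524.
$546: truthful payoff $0, deviation payoff −$332 → loss $332.
$343: truthful payoff $0, deviation payoff −$129 → loss $129.
$594: truthful payoff $0, deviation payoff −$380 → loss $380.
$459: truthful payoff $0, deviation payoff −$245 → loss $245.
Total loss = $605 + $122 + $524 + $332 + $129 + $380 + $245 = $2337.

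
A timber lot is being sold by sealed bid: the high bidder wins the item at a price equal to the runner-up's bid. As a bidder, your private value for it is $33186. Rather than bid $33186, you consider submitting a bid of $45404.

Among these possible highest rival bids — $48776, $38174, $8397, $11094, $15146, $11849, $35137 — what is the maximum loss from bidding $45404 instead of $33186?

$4988

$48776: same outcome either way → loss $0.
$38174: truthful gives $0, deviation gives −$4988 → loss $4988.
$8397: same outcome either way → loss $0.
$11094: same outcome either way → loss $0.
$15146: same outcome either way → loss $0.
$11849: same outcome either way → loss $0.
$35137: truthful gives $0, deviation gives −$1951 → loss $1951.
Maximum loss: $4988.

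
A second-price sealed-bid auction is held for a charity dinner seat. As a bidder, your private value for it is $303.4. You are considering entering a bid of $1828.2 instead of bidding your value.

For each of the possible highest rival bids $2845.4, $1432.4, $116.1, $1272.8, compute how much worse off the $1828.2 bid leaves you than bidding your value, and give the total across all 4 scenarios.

$2098.4

The deviation costs you only when the competing bid falls strictly between $303.4 and $1828.2; elsewhere both bids give the same outcome.
$2845.4: outcomes coincide → loss $0.
$1432.4: truthful payoff $0, deviation payoff −$1129 → loss $1129.
$116.1: outcomes coincide → loss $0.
$1272.8: truthful payoff $0, deviation payoff −$969.4 → loss $969.4.
Total loss = $1129 + $969.4 = $2098.4.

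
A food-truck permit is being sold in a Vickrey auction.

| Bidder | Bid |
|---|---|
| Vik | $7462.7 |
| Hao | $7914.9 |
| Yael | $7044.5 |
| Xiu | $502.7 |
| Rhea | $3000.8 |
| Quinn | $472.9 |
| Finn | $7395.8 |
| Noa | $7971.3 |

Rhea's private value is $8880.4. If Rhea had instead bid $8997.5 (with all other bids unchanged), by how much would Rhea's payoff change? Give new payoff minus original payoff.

The highest bid among the other bidders is $7971.3; Rhea's bid doesn't change that.
Original bid $3000.8: Rhea is not highest (top rival bid is $7971.3); payoff $0.
Alternative bid $8997.5: Rhea is highest, pays the top rival bid $7971.3; payoff $8880.4 − $7971.3 = $909.1.
Change in payoff = $909.1 − ($0) = $909.1.

$909.1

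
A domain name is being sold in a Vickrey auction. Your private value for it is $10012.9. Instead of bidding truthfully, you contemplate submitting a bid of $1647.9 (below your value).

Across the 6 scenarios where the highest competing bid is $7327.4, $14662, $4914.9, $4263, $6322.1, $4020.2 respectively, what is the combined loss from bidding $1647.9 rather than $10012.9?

The deviation costs you only when the competing bid falls strictly between $1647.9 and $10012.9; elsewhere both bids give the same outcome.
$7327.4: truthful payoff $2685.5, deviation payoff $0 → loss $2685.5.
$14662: outcomes coincide → loss $0.
$4914.9: truthful payoff $5098, deviation payoff $0 → loss $5098.
$4263: truthful payoff $5749.9, deviation payoff $0 → loss $5749.9.
$6322.1: truthful payoff $3690.8, deviation payoff $0 → loss $3690.8.
$4020.2: truthful payoff $5992.7, deviation payoff $0 → loss $5992.7.
Total loss = $2685.5 + $5098 + $5749.9 + $3690.8 + $5992.7 = $23216.9.

$23216.9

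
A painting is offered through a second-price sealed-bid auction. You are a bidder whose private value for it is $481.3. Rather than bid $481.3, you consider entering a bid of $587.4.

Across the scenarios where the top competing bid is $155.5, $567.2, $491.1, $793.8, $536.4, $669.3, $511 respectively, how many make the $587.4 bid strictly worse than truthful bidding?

4

The deviation hurts exactly when the highest competing bid lies strictly between $481.3 and $587.4 — overbidding then wins at a price above your value.
$155.5: below both → same outcome either way.
$567.2: inside the interval → strictly worse (loss $85.9).
$491.1: inside the interval → strictly worse (loss $9.8).
$793.8: above both → same outcome either way.
$536.4: inside the interval → strictly worse (loss $55.1).
$669.3: above both → same outcome either way.
$511: inside the interval → strictly worse (loss $29.7).
Count: 4.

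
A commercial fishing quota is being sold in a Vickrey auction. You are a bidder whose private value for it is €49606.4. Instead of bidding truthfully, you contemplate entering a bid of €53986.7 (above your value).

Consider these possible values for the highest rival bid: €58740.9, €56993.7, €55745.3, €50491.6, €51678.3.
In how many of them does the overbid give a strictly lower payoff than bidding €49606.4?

The deviation hurts exactly when the highest competing bid lies strictly between €49606.4 and €53986.7 — overbidding then wins at a price above your value.
€58740.9: above both → same outcome either way.
€56993.7: above both → same outcome either way.
€55745.3: above both → same outcome either way.
€50491.6: inside the interval → strictly worse (loss €885.2).
€51678.3: inside the interval → strictly worse (loss €2071.9).
Count: 2.

2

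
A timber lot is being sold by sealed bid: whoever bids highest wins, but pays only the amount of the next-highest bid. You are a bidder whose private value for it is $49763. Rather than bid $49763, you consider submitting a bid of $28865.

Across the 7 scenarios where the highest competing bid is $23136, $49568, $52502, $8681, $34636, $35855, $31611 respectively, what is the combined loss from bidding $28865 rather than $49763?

$47382

The deviation costs you only when the competing bid falls strictly between $28865 and $49763; elsewhere both bids give the same outcome.
$23136: outcomes coincide → loss $0.
$49568: truthful payoff $195, deviation payoff $0 → loss $195.
$52502: outcomes coincide → loss $0.
$8681: outcomes coincide → loss $0.
$34636: truthful payoff $15127, deviation payoff $0 → loss $15127.
$35855: truthful payoff $13908, deviation payoff $0 → loss $13908.
$31611: truthful payoff $18152, deviation payoff $0 → loss $18152.
Total loss = $195 + $15127 + $13908 + $18152 = $47382.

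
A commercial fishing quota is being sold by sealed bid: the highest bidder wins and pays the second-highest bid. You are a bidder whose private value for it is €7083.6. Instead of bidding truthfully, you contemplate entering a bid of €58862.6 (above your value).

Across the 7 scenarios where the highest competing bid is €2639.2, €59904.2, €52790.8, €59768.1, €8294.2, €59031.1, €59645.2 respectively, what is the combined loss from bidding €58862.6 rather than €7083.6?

€46917.8

The deviation costs you only when the competing bid falls strictly between €7083.6 and €58862.6; elsewhere both bids give the same outcome.
€2639.2: outcomes coincide → loss €0.
€59904.2: outcomes coincide → loss €0.
€52790.8: truthful payoff €0, deviation payoff −€45707.2 → loss €45707.2.
€59768.1: outcomes coincide → loss €0.
€8294.2: truthful payoff €0, deviation payoff −€1210.6 → loss €1210.6.
€59031.1: outcomes coincide → loss €0.
€59645.2: outcomes coincide → loss €0.
Total loss = €45707.2 + €1210.6 = €46917.8.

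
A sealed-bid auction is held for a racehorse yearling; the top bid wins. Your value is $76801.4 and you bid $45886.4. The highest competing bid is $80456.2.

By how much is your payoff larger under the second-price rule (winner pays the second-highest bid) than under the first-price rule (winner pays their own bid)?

Your bid $45886.4 is below $80456.2, so you lose under either rule.
Payoff is $0 in both cases; difference = $0.

$0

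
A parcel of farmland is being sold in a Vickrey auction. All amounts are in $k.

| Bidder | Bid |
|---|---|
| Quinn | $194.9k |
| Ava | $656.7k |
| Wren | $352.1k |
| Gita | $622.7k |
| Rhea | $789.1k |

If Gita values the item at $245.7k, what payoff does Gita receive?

Highest bid: Rhea at $789.1k, so Rhea wins.
Second-highest bid: Ava at $656.7k — that is the price the winner pays.
Gita did not win, so Gita pays nothing and receives nothing: payoff $0k.

$0k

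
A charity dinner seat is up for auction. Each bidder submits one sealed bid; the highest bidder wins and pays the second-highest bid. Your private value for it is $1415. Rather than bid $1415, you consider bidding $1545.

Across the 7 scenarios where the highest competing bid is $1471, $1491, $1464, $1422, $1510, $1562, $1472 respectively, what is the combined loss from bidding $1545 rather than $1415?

The deviation costs you only when the competing bid falls strictly between $1415 and $1545; elsewhere both bids give the same outcome.
$1471: truthful payoff $0, deviation payoff −$56 → loss $56.
$1491: truthful payoff $0, deviation payoff −$76 → loss $76.
$1464: truthful payoff $0, deviation payoff −$49 → loss $49.
$1422: truthful payoff $0, deviation payoff −$7 → loss $7.
$1510: truthful payoff $0, deviation payoff −$95 → loss $95.
$1562: outcomes coincide → loss $0.
$1472: truthful payoff $0, deviation payoff −$57 → loss $57.
Total loss = $56 + $76 + $49 + $7 + $95 + $57 = $340.
Truthful bidding weakly dominates here: raising your bid can only win items priced above your value, and lowering it can only forfeit items priced below.

$340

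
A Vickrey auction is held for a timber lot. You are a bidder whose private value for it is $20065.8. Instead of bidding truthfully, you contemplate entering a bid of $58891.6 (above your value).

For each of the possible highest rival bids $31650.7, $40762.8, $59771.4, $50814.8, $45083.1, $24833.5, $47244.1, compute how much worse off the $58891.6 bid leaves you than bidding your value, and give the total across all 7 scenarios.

The deviation costs you only when the competing bid falls strictly between $20065.8 and $58891.6; elsewhere both bids give the same outcome.
$31650.7: truthful payoff $0, deviation payoff −$11584.9 → loss $11584.9.
$40762.8: truthful payoff $0, deviation payoff −$20697 → loss $20697.
$59771.4: outcomes coincide → loss $0.
$50814.8: truthful payoff $0, deviation payoff −$30749 → loss $30749.
$45083.1: truthful payoff $0, deviation payoff −$25017.3 → loss $25017.3.
$24833.5: truthful payoff $0, deviation payoff −$4767.7 → loss $4767.7.
$47244.1: truthful payoff $0, deviation payoff −$27178.3 → loss $27178.3.
Total loss = $11584.9 + $20697 + $30749 + $25017.3 + $4767.7 + $27178.3 = $119994.2.

$119994.2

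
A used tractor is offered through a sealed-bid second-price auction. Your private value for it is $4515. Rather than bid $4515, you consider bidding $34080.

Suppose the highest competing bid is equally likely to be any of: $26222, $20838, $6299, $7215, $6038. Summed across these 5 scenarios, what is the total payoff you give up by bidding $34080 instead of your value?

The deviation costs you only when the competing bid falls strictly between $4515 and $34080; elsewhere both bids give the same outcome.
$26222: truthful payoff $0, deviation payoff −$21707 → loss $21707.
$20838: truthful payoff $0, deviation payoff −$16323 → loss $16323.
$6299: truthful payoff $0, deviation payoff −$1784 → loss $1784.
$7215: truthful payoff $0, deviation payoff −$2700 → loss $2700.
$6038: truthful payoff $0, deviation payoff −$1523 → loss $1523.
Total loss = $21707 + $16323 + $1784 + $2700 + $1523 = $44037.

$44037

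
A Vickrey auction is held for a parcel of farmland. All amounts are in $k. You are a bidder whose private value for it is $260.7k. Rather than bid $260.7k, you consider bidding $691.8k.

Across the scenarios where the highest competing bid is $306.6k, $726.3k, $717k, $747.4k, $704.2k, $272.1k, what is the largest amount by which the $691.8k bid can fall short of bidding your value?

$45.9k

$306.6k: truthful gives $0k, deviation gives −$45.9k → loss $45.9k.
$726.3k: same outcome either way → loss $0k.
$717k: same outcome either way → loss $0k.
$747.4k: same outcome either way → loss $0k.
$704.2k: same outcome either way → loss $0k.
$272.1k: truthful gives $0k, deviation gives −$11.4k → loss $11.4k.
Maximum loss: $45.9k.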